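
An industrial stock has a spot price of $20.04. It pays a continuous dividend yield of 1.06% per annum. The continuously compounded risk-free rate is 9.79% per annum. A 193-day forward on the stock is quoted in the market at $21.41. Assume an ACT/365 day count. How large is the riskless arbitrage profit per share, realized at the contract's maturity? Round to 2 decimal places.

Fair forward: F* = S·e^(carry·T), with carry = (r − q) = 0.0979 − 0.0106 = 0.0873
F* = 20.04 · e^(0.0873 × 193/365) = 20.04 · e^0.046161 = 20.04 × 1.047243 = $20.9867
Market $21.41 > fair $20.9867: forward overpriced → cash-and-carry (buy spot, short the forward).
At maturity, profit = |F_mkt − F*| = |21.41 − 20.9867| = $0.42 per share

$0.42 per share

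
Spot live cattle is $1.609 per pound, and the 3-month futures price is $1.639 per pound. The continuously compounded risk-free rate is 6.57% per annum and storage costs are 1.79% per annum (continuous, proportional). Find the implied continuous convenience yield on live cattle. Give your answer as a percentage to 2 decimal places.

F = S·e^((r+u−y)T) ⇒ (r+u−y) = ln(F/S)/T
ln(1.639/1.609) = 0.018473; /T ⇒ 0.073892
y = r + u − ln(F/S)/T = 0.0657 + 0.0179 − 0.073892 = 0.009708
y = 0.97%

0.97%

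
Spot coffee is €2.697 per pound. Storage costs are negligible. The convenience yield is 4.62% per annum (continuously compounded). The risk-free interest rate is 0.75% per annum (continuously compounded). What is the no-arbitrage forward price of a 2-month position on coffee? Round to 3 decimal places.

€2.680 per pound

Net carry = r + u − y = 0.0075 + 0.0000 − 0.0462 = -0.0387
F = S·e^((r+u−y)T) = 2.697 · e^(-0.0387 × 2/12) = 2.697 · e^-0.006450
= 2.697 × 0.993571 = €2.680 per pound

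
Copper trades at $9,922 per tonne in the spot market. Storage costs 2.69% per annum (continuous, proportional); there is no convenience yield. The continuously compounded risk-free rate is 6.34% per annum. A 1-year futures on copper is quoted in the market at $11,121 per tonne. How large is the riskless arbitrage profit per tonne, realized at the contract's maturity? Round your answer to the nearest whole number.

Fair futures: F* = S·e^(carry·T), with carry = (r + u) = 0.0634 + 0.0269 = 0.0903
F* = 9922 · e^(0.0903 × 1) = 9922 · e^0.090300 = 9922 × 1.094503 = $10859.6588
Market $11121 > fair $10859.6588: forward overpriced → cash-and-carry (buy spot, short the forward).
At maturity, profit = |F_mkt − F*| = |11121 − 10859.6588| = $261 per tonne

$261 per tonne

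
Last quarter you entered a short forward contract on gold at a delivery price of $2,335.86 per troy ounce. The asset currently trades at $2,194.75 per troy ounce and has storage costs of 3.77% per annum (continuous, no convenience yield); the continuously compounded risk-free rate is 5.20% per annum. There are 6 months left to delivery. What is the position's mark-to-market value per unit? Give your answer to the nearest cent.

$39.40 per troy ounce

Current fair forward for the remaining 6 months: F = S·e^((r + u)·T), (r + u) = 0.0520 + 0.0377 = 0.0897
F = 2194.75 · e^(0.0897 × 6/12) = 2194.75 × 1.04587097 = 2295.4253
Value of long forward = (F − K)·e^(−rT) = (2295.4253 − 2335.86) · e^(−0.0520·6/12)
= -40.4347 × 0.97433509 = -39.40
Short position value = −(long value) = $39.40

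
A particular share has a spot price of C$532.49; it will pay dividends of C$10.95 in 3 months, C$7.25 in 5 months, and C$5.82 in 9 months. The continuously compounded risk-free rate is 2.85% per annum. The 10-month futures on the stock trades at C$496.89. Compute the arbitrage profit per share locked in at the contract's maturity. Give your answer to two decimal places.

C$24.09 per share

PV(dividends) I = 10.95·e^(−0.0285·3/12) + 7.25·e^(−0.0285·5/12) + 5.82·e^(−0.0285·9/12) = 23.7336
Fair futures F* = (S − I)·e^(rT) = (532.49 − 23.7336)·e^0.023750 = 508.7564 × 1.024034 = 520.9839
Market C$496.89 < fair 520.9839: forward underpriced → reverse cash-and-carry (short the stock, invest proceeds at r, pay the dividends, go long the forward).
Profit at T = |F_mkt − F*| = |496.89 − 520.9839| = C$24.09 per share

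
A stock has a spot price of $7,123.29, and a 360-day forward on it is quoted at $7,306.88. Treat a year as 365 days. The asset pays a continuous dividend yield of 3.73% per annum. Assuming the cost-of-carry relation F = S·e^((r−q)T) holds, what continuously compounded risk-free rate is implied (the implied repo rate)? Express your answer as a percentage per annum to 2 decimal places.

6.31%

From F = S·e^((r−q)T): (r − q) = ln(F/S)/T
ln(7306.88/7123.29) = ln(1.025773) = 0.025446
(r − q) = 0.025446 / (360/365) = 0.025799
r = ln(F/S)/T + q = 0.025799 + 0.0373 = 0.063099
r = 6.31%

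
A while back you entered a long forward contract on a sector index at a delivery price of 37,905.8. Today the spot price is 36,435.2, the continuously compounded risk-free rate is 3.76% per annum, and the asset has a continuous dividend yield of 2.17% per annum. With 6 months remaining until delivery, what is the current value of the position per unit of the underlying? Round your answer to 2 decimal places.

Current fair forward for the remaining 6 months: F = S·e^((r − q)·T), (r − q) = 0.0376 − 0.0217 = 0.0159
F = 36435.2 · e^(0.0159 × 6/12) = 36435.2 × 1.00798169 = 36726.0145
Value of long forward = (F − K)·e^(−rT) = (36726.0145 − 37905.8) · e^(−0.0376·6/12)
= -1179.7855 × 0.98137562 = -1157.81

-1157.81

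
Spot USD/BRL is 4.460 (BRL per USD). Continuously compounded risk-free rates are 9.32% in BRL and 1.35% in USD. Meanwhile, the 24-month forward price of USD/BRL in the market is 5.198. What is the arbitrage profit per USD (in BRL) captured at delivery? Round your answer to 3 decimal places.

0.033 per USD (in BRL)

Fair forward: F* = S·e^(carry·T), with carry = (r_BRL − r_USD) = 0.0932 − 0.0135 = 0.0797
F* = 4.460 · e^(0.0797 × 24/12) = 4.460 · e^0.159400 = 4.460 × 1.172807 = 5.2307
Market 5.198 < fair 5.2307: forward underpriced → reverse cash-and-carry (short spot, go long the forward).
At maturity, profit = |F_mkt − F*| = |5.198 − 5.2307| = 0.033 per USD (in BRL)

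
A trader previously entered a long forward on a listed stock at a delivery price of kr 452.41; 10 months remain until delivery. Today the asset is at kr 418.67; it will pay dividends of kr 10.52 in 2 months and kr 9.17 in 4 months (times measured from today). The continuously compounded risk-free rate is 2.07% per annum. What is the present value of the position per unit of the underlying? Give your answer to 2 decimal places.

-kr 45.59

PV(remaining dividends) I = 10.52·e^(−0.0207·2/12) + 9.17·e^(−0.0207·4/12) = 19.5907
Current forward F = (S − I)·e^(rT) = (418.67 − 19.5907)·e^(0.0207·10/12) = 399.0793 × 1.017400 = 406.0233
Value (long) = (F − K)·e^(−rT) = (406.0233 − 452.41) × 0.982898 = -45.5934
Value = -kr 45.59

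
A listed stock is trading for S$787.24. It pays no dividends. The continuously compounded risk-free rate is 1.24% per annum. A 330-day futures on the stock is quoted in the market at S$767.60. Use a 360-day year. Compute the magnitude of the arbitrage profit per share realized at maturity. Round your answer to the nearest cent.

S$28.64 per share

Fair futures: F* = S·e^(carry·T), with carry = r = 0.0124
F* = 787.24 · e^(0.0124 × 330/360) = 787.24 · e^0.011367 = 787.24 × 1.011432 = S$796.2397
Market S$767.60 < fair S$796.2397: forward underpriced → reverse cash-and-carry (short spot, go long the forward).
At maturity, profit = |F_mkt − F*| = |767.60 − 796.2397| = S$28.64 per share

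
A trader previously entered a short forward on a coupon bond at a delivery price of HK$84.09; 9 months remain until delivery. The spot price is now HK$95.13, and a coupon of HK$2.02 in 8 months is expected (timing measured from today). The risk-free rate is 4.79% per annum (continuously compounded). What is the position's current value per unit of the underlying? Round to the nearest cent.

-HK$12.05

PV(remaining coupons) I = 2.02·e^(−0.0479·8/12) = 1.9565
Current forward F = (S − I)·e^(rT) = (95.13 − 1.9565)·e^(0.0479·9/12) = 93.1735 × 1.036578 = 96.5816
Value (long) = (F − K)·e^(−rT) = (96.5816 − 84.09) × 0.964713 = 12.0508
Short position value = −(long value) = -HK$12.05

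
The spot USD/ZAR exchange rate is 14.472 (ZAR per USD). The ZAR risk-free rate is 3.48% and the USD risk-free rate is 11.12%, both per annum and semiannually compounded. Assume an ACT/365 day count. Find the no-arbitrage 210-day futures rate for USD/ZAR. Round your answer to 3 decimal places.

By covered interest parity, F = S · (1+r_ZAR/2)^(2T) / (1+r_USD/2)^(2T)
= 14.472 × 1.020048 / 1.064242 = 14.472 × 0.958474
F = 13.871 ZAR per USD

13.871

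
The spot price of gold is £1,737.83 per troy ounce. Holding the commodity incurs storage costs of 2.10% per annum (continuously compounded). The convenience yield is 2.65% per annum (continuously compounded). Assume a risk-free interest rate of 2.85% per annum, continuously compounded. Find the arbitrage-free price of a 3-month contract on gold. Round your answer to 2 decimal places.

£1,747.85 per troy ounce

Net carry = r + u − y = 0.0285 + 0.0210 − 0.0265 = 0.0230
F = S·e^((r+u−y)T) = 1737.83 · e^(0.0230 × 3/12) = 1737.83 · e^0.00575000
= 1737.83 × 1.00576656 = £1,747.85 per troy ounce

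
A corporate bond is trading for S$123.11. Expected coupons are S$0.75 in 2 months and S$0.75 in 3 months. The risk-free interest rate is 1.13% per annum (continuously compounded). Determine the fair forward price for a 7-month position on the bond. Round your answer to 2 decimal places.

S$122.42

PV(coupons) I = 0.75·e^(−0.0113·2/12) + 0.75·e^(−0.0113·3/12)
I = 0.7486 + 0.7479 = 1.4965
F = (S − I)·e^(rT) = (123.11 − 1.4965) · e^(0.0113·7/12)
= 121.6135 · e^0.006592 = 121.6135 × 1.006614 = S$122.42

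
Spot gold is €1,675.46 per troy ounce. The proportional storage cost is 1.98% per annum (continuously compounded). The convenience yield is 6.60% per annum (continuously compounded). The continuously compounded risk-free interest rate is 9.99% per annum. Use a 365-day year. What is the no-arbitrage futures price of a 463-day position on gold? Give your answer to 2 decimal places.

Net carry = r + u − y = 0.0999 + 0.0198 − 0.0660 = 0.0537
F = S·e^((r+u−y)T) = 1675.46 · e^(0.0537 × 463/365) = 1675.46 · e^0.06811808
= 1675.46 × 1.07049170 = €1,793.57 per troy ounce

€1,793.57 per troy ounce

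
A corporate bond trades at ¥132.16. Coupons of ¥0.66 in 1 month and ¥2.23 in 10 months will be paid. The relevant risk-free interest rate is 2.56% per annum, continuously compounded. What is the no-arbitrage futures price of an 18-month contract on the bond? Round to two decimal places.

PV(coupons) I = 0.66·e^(−0.0256·1/12) + 2.23·e^(−0.0256·10/12)
I = 0.6586 + 2.1829 = 2.8415
F = (S − I)·e^(rT) = (132.16 − 2.8415) · e^(0.0256·18/12)
= 129.3185 · e^0.038400 = 129.3185 × 1.039147 = ¥134.38

¥134.38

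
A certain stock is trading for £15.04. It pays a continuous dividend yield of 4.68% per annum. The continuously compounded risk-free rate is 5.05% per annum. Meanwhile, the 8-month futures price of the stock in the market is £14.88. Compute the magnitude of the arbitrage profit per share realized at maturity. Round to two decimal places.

£0.20 per share

Fair futures: F* = S·e^(carry·T), with carry = (r − q) = 0.0505 − 0.0468 = 0.0037
F* = 15.04 · e^(0.0037 × 8/12) = 15.04 · e^0.002467 = 15.04 × 1.002470 = £15.0771
Market £14.88 < fair £15.0771: forward underpriced → reverse cash-and-carry (short spot, go long the forward).
At maturity, profit = |F_mkt − F*| = |14.88 − 15.0771| = £0.20 per share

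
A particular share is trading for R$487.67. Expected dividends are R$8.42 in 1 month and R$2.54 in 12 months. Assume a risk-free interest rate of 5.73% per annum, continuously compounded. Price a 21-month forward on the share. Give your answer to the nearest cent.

R$527.19

PV(dividends) I = 8.42·e^(−0.0573·1/12) + 2.54·e^(−0.0573·12/12)
I = 8.3799 + 2.3985 = 10.7784
F = (S − I)·e^(rT) = (487.67 − 10.7784) · e^(0.0573·21/12)
= 476.8916 · e^0.100275 = 476.8916 × 1.105475 = R$527.19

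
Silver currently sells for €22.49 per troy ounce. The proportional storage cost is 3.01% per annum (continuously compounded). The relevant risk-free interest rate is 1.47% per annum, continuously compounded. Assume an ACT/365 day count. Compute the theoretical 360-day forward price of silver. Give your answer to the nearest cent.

€23.51 per troy ounce

Net carry = r + u − y = 0.0147 + 0.0301 − 0.0000 = 0.0448
F = S·e^((r+u−y)T) = 22.49 · e^(0.0448 × 360/365) = 22.49 · e^0.044186
= 22.49 × 1.045177 = €23.51 per troy ounce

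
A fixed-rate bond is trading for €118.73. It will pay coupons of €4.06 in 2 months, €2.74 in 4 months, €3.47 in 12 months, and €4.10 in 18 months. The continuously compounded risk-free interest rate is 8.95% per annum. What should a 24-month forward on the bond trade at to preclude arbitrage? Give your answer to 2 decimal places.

€125.96

PV(coupons) I = 4.06·e^(−0.0895·2/12) + 2.74·e^(−0.0895·4/12) + 3.47·e^(−0.0895·12/12) + 4.10·e^(−0.0895·18/12)
I = 3.9999 + 2.6595 + 3.1729 + 3.5849 = 13.4172
F = (S − I)·e^(rT) = (118.73 − 13.4172) · e^(0.0895·24/12)
= 105.3128 · e^0.179000 = 105.3128 × 1.196021 = €125.96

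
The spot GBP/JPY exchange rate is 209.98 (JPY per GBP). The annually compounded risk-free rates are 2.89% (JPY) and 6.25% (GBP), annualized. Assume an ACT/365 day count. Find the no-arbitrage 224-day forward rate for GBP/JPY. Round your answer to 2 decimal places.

By covered interest parity, F = S · (1+r_JPY)^T / (1+r_GBP)^T
= 209.98 × 1.017638 / 1.037906 = 209.98 × 0.980472
F = 205.88 JPY per GBP

205.88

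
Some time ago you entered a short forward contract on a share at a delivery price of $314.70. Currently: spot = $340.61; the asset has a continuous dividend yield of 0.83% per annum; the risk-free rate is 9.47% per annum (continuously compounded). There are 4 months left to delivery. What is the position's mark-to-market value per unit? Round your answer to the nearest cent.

Current fair forward for the remaining 4 months: F = S·e^((r − q)·T), (r − q) = 0.0947 − 0.0083 = 0.0864
F = 340.61 · e^(0.0864 × 4/12) = 340.61 × 1.029219 = 350.5623
Value of long forward = (F − K)·e^(−rT) = (350.5623 − 314.70) · e^(−0.0947·4/12)
= 35.8623 × 0.968926 = 34.75
Short position value = −(long value) = -$34.75

-$34.75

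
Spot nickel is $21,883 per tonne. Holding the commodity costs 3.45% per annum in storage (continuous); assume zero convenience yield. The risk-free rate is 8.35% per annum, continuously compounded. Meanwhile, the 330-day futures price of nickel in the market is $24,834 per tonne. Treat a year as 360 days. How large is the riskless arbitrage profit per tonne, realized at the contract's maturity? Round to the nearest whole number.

$451 per tonne

Fair futures: F* = S·e^(carry·T), with carry = (r + u) = 0.0835 + 0.0345 = 0.1180
F* = 21883 · e^(0.1180 × 330/360) = 21883 · e^0.108167 = 21883 × 1.114234 = $24382.7826
Market $24834 > fair $24382.7826: forward overpriced → cash-and-carry (buy spot, short the forward).
At maturity, profit = |F_mkt − F*| = |24834 − 24382.7826| = $451 per tonne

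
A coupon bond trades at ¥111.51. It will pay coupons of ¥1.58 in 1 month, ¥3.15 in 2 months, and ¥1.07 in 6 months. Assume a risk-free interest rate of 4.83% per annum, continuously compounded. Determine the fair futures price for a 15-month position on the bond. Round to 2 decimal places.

¥112.35

PV(coupons) I = 1.58·e^(−0.0483·1/12) + 3.15·e^(−0.0483·2/12) + 1.07·e^(−0.0483·6/12)
I = 1.5737 + 3.1247 + 1.0445 = 5.7429
F = (S − I)·e^(rT) = (111.51 − 5.7429) · e^(0.0483·15/12)
= 105.7671 · e^0.060375 = 105.7671 × 1.062235 = ¥112.35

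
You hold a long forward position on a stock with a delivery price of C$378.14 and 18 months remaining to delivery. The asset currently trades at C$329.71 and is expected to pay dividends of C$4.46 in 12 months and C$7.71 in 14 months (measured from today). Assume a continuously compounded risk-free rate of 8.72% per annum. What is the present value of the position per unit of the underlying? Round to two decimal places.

-C$13.12

PV(remaining dividends) I = 4.46·e^(−0.0872·12/12) + 7.71·e^(−0.0872·14/12) = 11.0518
Current forward F = (S − I)·e^(rT) = (329.71 − 11.0518)·e^(0.0872·18/12) = 318.6582 × 1.139740 = 363.1875
Value (long) = (F − K)·e^(−rT) = (363.1875 − 378.14) × 0.877393 = -13.1192
Value = -C$13.12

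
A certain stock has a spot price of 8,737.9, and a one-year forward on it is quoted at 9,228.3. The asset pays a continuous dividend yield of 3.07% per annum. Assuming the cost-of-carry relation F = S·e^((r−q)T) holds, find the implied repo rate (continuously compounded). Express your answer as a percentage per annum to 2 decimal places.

8.53%

From F = S·e^((r−q)T): (r − q) = ln(F/S)/T
ln(9228.3/8737.9) = ln(1.056123) = 0.054605
(r − q) = 0.054605 / (12/12) = 0.054605
r = ln(F/S)/T + q = 0.054605 + 0.0307 = 0.085305
r = 8.53%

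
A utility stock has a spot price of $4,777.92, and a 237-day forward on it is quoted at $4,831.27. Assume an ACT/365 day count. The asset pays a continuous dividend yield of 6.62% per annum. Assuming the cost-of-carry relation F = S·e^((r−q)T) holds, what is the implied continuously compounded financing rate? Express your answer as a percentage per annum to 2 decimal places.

From F = S·e^((r−q)T): (r − q) = ln(F/S)/T
ln(4831.27/4777.92) = ln(1.011166) = 0.011104
(r − q) = 0.011104 / (237/365) = 0.017101
r = ln(F/S)/T + q = 0.017101 + 0.0662 = 0.083301
r = 8.33%

8.33%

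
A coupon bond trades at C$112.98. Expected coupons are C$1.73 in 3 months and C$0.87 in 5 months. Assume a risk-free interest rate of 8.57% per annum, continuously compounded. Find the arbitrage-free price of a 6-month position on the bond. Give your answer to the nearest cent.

C$115.28

PV(coupons) I = 1.73·e^(−0.0857·3/12) + 0.87·e^(−0.0857·5/12)
I = 1.6933 + 0.8395 = 2.5328
F = (S − I)·e^(rT) = (112.98 − 2.5328) · e^(0.0857·6/12)
= 110.4472 · e^0.042850 = 110.4472 × 1.043781 = C$115.28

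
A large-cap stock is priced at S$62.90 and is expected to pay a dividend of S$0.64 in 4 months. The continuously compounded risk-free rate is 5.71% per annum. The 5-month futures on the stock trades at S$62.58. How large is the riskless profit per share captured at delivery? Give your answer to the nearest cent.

S$1.19 per share

PV(dividends) I = 0.64·e^(−0.0571·4/12) = 0.6279
Fair futures F* = (S − I)·e^(rT) = (62.90 − 0.6279)·e^0.023792 = 62.2721 × 1.024077 = 63.7714
Market S$62.58 < fair 63.7714: forward underpriced → reverse cash-and-carry (short the stock, invest proceeds at r, pay the dividends, go long the forward).
Profit at T = |F_mkt − F*| = |62.58 − 63.7714| = S$1.19 per share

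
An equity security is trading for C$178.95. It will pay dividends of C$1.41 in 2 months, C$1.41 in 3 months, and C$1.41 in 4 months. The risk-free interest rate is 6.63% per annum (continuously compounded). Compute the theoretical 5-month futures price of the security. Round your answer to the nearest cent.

PV(dividends) I = 1.41·e^(−0.0663·2/12) + 1.41·e^(−0.0663·3/12) + 1.41·e^(−0.0663·4/12)
I = 1.3945 + 1.3868 + 1.3792 = 4.1605
F = (S − I)·e^(rT) = (178.95 − 4.1605) · e^(0.0663·5/12)
= 174.7895 · e^0.027625 = 174.7895 × 1.028010 = C$179.69

C$179.69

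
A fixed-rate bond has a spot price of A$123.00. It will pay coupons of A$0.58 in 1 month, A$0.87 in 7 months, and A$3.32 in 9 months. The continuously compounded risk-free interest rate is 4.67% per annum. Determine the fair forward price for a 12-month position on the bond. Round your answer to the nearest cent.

PV(coupons) I = 0.58·e^(−0.0467·1/12) + 0.87·e^(−0.0467·7/12) + 3.32·e^(−0.0467·9/12)
I = 0.5777 + 0.8466 + 3.2057 = 4.6300
F = (S − I)·e^(rT) = (123.00 − 4.6300) · e^(0.0467·12/12)
= 118.3700 · e^0.046700 = 118.3700 × 1.047808 = A$124.03

A$124.03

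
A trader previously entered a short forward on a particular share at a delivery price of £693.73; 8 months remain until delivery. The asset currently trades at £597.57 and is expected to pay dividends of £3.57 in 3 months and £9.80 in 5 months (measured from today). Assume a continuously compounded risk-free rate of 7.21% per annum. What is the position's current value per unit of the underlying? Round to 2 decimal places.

PV(remaining dividends) I = 3.57·e^(−0.0721·3/12) + 9.80·e^(−0.0721·5/12) = 13.0162
Current forward F = (S − I)·e^(rT) = (597.57 − 13.0162)·e^(0.0721·8/12) = 584.5538 × 1.049241 = 613.3378
Value (long) = (F − K)·e^(−rT) = (613.3378 − 693.73) × 0.953070 = -76.6194
Short position value = −(long value) = £76.62

£76.62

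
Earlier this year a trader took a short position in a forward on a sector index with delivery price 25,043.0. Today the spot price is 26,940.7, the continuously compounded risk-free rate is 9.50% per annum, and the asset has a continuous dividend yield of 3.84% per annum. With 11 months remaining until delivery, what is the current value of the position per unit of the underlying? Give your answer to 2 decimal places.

-3054.45

Current fair forward for the remaining 11 months: F = S·e^((r − q)·T), (r − q) = 0.0950 − 0.0384 = 0.0566
F = 26940.7 · e^(0.0566 × 11/12) = 26940.7 × 1.05325286 = 28375.3693
Value of long forward = (F − K)·e^(−rT) = (28375.3693 − 25043.0) · e^(−0.0950·11/12)
= 3332.3693 × 0.91660071 = 3054.45
Short position value = −(long value) = -3054.45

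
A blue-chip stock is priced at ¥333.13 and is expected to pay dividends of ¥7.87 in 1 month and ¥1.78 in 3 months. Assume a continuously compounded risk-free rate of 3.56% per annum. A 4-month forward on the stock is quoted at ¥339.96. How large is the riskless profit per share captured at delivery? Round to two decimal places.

¥12.58 per share

PV(dividends) I = 7.87·e^(−0.0356·1/12) + 1.78·e^(−0.0356·3/12) = 9.6109
Fair forward F* = (S − I)·e^(rT) = (333.13 − 9.6109)·e^0.011867 = 323.5191 × 1.011938 = 327.3813
Market ¥339.96 > fair 327.3813: forward overpriced → cash-and-carry (borrow at r, buy the stock and collect the dividends, short the forward).
Profit at T = |F_mkt − F*| = |339.96 − 327.3813| = ¥12.58 per share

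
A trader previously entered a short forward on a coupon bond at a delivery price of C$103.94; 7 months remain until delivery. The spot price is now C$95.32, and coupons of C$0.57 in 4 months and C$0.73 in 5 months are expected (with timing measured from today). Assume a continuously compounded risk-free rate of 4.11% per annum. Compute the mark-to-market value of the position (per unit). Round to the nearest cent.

PV(remaining coupons) I = 0.57·e^(−0.0411·4/12) + 0.73·e^(−0.0411·5/12) = 1.2798
Current forward F = (S − I)·e^(rT) = (95.32 − 1.2798)·e^(0.0411·7/12) = 94.0402 × 1.024265 = 96.3221
Value (long) = (F − K)·e^(−rT) = (96.3221 − 103.94) × 0.976310 = -7.4374
Short position value = −(long value) = C$7.44

C$7.44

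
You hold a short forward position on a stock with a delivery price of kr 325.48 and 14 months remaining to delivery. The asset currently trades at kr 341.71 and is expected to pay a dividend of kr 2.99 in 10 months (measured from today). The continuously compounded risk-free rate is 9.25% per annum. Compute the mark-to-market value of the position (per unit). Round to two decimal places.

PV(remaining dividends) I = 2.99·e^(−0.0925·10/12) = 2.7682
Current forward F = (S − I)·e^(rT) = (341.71 − 2.7682)·e^(0.0925·14/12) = 338.9418 × 1.113955 = 377.5659
Value (long) = (F − K)·e^(−rT) = (377.5659 − 325.48) × 0.897702 = 46.7576
Short position value = −(long value) = -kr 46.76

-kr 46.76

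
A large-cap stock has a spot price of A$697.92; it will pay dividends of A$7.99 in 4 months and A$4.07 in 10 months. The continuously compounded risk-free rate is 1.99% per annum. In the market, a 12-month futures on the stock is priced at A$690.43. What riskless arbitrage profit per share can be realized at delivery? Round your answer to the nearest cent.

PV(dividends) I = 7.99·e^(−0.0199·4/12) + 4.07·e^(−0.0199·10/12) = 11.9402
Fair futures F* = (S − I)·e^(rT) = (697.92 − 11.9402)·e^0.019900 = 685.9798 × 1.020099 = 699.7673
Market A$690.43 < fair 699.7673: forward underpriced → reverse cash-and-carry (short the stock, invest proceeds at r, pay the dividends, go long the forward).
Profit at T = |F_mkt − F*| = |690.43 − 699.7673| = A$9.34 per share

A$9.34 per share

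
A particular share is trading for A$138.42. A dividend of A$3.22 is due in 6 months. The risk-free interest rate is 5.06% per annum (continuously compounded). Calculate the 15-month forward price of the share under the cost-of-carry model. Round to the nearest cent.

A$144.11

PV(dividends) I = 3.22·e^(−0.0506·6/12)
I = 3.1396
F = (S − I)·e^(rT) = (138.42 − 3.1396) · e^(0.0506·15/12)
= 135.2804 · e^0.063250 = 135.2804 × 1.065293 = A$144.11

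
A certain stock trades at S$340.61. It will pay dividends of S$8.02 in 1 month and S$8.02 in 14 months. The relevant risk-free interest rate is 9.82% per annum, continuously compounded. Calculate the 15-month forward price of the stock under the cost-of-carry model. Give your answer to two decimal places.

S$368.01

PV(dividends) I = 8.02·e^(−0.0982·1/12) + 8.02·e^(−0.0982·14/12)
I = 7.9546 + 7.1519 = 15.1065
F = (S − I)·e^(rT) = (340.61 − 15.1065) · e^(0.0982·15/12)
= 325.5035 · e^0.122750 = 325.5035 × 1.130602 = S$368.01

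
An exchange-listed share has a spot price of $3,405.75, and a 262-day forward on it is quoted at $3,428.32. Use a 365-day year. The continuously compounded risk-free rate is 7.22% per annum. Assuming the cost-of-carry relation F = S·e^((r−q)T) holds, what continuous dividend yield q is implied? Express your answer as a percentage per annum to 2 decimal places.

6.30%

From F = S·e^((r−q)T): (r − q) = ln(F/S)/T
ln(3428.32/3405.75) = ln(1.006627) = 0.006605
(r − q) = 0.006605 / (262/365) = 0.009202
q = r − ln(F/S)/T = 0.0722 − 0.009202 = 0.062998
q = 6.30%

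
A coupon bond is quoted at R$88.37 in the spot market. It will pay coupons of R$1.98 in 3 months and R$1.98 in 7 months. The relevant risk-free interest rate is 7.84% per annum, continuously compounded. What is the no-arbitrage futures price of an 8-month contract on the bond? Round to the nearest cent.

PV(coupons) I = 1.98·e^(−0.0784·3/12) + 1.98·e^(−0.0784·7/12)
I = 1.9416 + 1.8915 = 3.8331
F = (S − I)·e^(rT) = (88.37 − 3.8331) · e^(0.0784·8/12)
= 84.5369 · e^0.052267 = 84.5369 × 1.053657 = R$89.07

R$89.07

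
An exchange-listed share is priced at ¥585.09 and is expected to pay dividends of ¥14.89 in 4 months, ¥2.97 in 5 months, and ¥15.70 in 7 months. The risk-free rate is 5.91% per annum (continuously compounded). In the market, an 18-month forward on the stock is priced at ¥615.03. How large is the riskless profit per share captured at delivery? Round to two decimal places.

¥11.40 per share

PV(dividends) I = 14.89·e^(−0.0591·4/12) + 2.97·e^(−0.0591·5/12) + 15.70·e^(−0.0591·7/12) = 32.6653
Fair forward F* = (S − I)·e^(rT) = (585.09 − 32.6653)·e^0.088650 = 552.4247 × 1.092698 = 603.6334
Market ¥615.03 > fair 603.6334: forward overpriced → cash-and-carry (borrow at r, buy the stock and collect the dividends, short the forward).
Profit at T = |F_mkt − F*| = |615.03 − 603.6334| = ¥11.40 per share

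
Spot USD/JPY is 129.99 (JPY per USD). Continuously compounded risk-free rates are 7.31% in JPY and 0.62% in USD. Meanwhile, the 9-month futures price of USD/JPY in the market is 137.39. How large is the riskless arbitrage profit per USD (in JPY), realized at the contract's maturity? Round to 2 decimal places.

Fair futures: F* = S·e^(carry·T), with carry = (r_JPY − r_USD) = 0.0731 − 0.0062 = 0.0669
F* = 129.99 · e^(0.0669 × 9/12) = 129.99 · e^0.050175 = 129.99 × 1.051455 = 136.6786
Market 137.39 > fair 136.6786: forward overpriced → cash-and-carry (buy spot, short the forward).
At maturity, profit = |F_mkt − F*| = |137.39 − 136.6786| = 0.71 per USD (in JPY)

0.71 per USD (in JPY)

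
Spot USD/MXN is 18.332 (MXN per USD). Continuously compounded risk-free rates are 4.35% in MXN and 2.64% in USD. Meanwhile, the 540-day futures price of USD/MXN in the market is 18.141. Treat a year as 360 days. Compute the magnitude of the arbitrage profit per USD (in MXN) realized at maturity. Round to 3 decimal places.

0.667 per USD (in MXN)

Fair futures: F* = S·e^(carry·T), with carry = (r_MXN − r_USD) = 0.0435 − 0.0264 = 0.0171
F* = 18.332 · e^(0.0171 × 540/360) = 18.332 · e^0.025650 = 18.332 × 1.025982 = 18.8083
Market 18.141 < fair 18.8083: forward underpriced → reverse cash-and-carry (short spot, go long the forward).
At maturity, profit = |F_mkt − F*| = |18.141 − 18.8083| = 0.667 per USD (in MXN)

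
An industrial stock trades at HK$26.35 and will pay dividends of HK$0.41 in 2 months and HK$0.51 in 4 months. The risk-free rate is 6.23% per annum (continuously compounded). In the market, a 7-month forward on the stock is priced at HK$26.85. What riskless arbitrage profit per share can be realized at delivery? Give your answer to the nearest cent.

PV(dividends) I = 0.41·e^(−0.0623·2/12) + 0.51·e^(−0.0623·4/12) = 0.9053
Fair forward F* = (S − I)·e^(rT) = (26.35 − 0.9053)·e^0.036342 = 25.4447 × 1.037010 = 26.3864
Market HK$26.85 > fair 26.3864: forward overpriced → cash-and-carry (borrow at r, buy the stock and collect the dividends, short the forward).
Profit at T = |F_mkt − F*| = |26.85 − 26.3864| = HK$0.46 per share

HK$0.46 per share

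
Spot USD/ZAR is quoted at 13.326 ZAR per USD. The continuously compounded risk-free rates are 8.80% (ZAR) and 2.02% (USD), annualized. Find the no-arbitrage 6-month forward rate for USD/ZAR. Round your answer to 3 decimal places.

F = S·e^((r_ZAR − r_USD)T) = 13.326 · e^((0.0880 − 0.0202) × 6/12)
= 13.326 · e^0.033900 = 13.326 × 1.034481
F = 13.785 ZAR per USD

13.785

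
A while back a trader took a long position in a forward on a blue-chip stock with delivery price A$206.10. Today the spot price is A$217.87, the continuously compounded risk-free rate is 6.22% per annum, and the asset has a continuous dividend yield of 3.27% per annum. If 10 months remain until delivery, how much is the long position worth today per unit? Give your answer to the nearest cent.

A$16.32

Current fair forward for the remaining 10 months: F = S·e^((r − q)·T), (r − q) = 0.0622 − 0.0327 = 0.0295
F = 217.87 · e^(0.0295 × 10/12) = 217.87 × 1.024888 = 223.2923
Value of long forward = (F − K)·e^(−rT) = (223.2923 − 206.10) · e^(−0.0622·10/12)
= 17.1923 × 0.949487 = 16.32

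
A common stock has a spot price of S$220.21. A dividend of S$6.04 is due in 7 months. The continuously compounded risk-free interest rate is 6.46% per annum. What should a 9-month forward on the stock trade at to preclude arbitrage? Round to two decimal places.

S$225.04

PV(dividends) I = 6.04·e^(−0.0646·7/12)
I = 5.8166
F = (S − I)·e^(rT) = (220.21 − 5.8166) · e^(0.0646·9/12)
= 214.3934 · e^0.048450 = 214.3934 × 1.049643 = S$225.04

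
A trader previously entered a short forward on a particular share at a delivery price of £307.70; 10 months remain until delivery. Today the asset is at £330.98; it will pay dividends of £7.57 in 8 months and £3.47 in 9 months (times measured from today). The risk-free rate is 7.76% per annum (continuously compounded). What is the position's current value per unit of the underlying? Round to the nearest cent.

-£32.09

PV(remaining dividends) I = 7.57·e^(−0.0776·8/12) + 3.47·e^(−0.0776·9/12) = 10.4621
Current forward F = (S − I)·e^(rT) = (330.98 − 10.4621)·e^(0.0776·10/12) = 320.5179 × 1.066803 = 341.9295
Value (long) = (F − K)·e^(−rT) = (341.9295 − 307.70) × 0.937380 = 32.0860
Short position value = −(long value) = -£32.09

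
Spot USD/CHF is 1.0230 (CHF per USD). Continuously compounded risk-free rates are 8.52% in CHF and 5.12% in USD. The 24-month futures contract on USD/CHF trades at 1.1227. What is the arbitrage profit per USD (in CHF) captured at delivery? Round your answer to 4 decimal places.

Fair futures: F* = S·e^(carry·T), with carry = (r_CHF − r_USD) = 0.0852 − 0.0512 = 0.0340
F* = 1.0230 · e^(0.0340 × 24/12) = 1.0230 · e^0.068000 = 1.0230 × 1.070365 = 1.0950
Market 1.1227 > fair 1.0950: forward overpriced → cash-and-carry (buy spot, short the forward).
At maturity, profit = |F_mkt − F*| = |1.1227 − 1.0950| = 0.0277 per USD (in CHF)

0.0277 per USD (in CHF)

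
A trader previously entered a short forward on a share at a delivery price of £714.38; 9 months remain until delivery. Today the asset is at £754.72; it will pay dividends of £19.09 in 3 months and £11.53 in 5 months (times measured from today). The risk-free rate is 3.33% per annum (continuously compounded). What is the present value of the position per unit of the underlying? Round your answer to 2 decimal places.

PV(remaining dividends) I = 19.09·e^(−0.0333·3/12) + 11.53·e^(−0.0333·5/12) = 30.3029
Current forward F = (S − I)·e^(rT) = (754.72 − 30.3029)·e^(0.0333·9/12) = 724.4171 × 1.025289 = 742.7369
Value (long) = (F − K)·e^(−rT) = (742.7369 − 714.38) × 0.975334 = 27.6574
Short position value = −(long value) = -£27.66

-£27.66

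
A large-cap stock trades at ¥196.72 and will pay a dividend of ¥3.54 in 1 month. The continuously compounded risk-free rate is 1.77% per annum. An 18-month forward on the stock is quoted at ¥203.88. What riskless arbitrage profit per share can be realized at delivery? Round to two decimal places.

¥5.50 per share

PV(dividends) I = 3.54·e^(−0.0177·1/12) = 3.5348
Fair forward F* = (S − I)·e^(rT) = (196.72 − 3.5348)·e^0.026550 = 193.1852 × 1.026906 = 198.3830
Market ¥203.88 > fair 198.3830: forward overpriced → cash-and-carry (borrow at r, buy the stock and collect the dividends, short the forward).
Profit at T = |F_mkt − F*| = |203.88 − 198.3830| = ¥5.50 per share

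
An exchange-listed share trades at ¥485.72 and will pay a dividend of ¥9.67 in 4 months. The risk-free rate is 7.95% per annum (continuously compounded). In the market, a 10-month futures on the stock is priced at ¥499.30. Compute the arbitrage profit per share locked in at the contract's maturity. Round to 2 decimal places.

¥9.63 per share

PV(dividends) I = 9.67·e^(−0.0795·4/12) = 9.4171
Fair futures F* = (S − I)·e^(rT) = (485.72 − 9.4171)·e^0.066250 = 476.3029 × 1.068494 = 508.9268
Market ¥499.30 < fair 508.9268: forward underpriced → reverse cash-and-carry (short the stock, invest proceeds at r, pay the dividends, go long the forward).
Profit at T = |F_mkt − F*| = |499.30 − 508.9268| = ¥9.63 per share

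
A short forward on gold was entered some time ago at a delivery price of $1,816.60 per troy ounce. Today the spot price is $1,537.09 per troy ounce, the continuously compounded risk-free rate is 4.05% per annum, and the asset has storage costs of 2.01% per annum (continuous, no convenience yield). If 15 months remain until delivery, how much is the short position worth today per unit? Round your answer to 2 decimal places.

Current fair forward for the remaining 15 months: F = S·e^((r + u)·T), (r + u) = 0.0405 + 0.0201 = 0.0606
F = 1537.09 · e^(0.0606 × 15/12) = 1537.09 × 1.07869287 = 1658.0480
Value of long forward = (F − K)·e^(−rT) = (1658.0480 − 1816.60) · e^(−0.0405·15/12)
= -158.5520 × 0.95063509 = -150.73
Short position value = −(long value) = $150.73

$150.73 per troy ounce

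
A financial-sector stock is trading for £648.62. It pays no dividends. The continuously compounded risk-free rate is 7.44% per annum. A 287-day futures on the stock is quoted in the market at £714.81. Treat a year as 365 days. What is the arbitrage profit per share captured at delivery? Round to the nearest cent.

£27.11 per share

Fair futures: F* = S·e^(carry·T), with carry = r = 0.0744
F* = 648.62 · e^(0.0744 × 287/365) = 648.62 · e^0.058501 = 648.62 × 1.060246 = £687.6968
Market £714.81 > fair £687.6968: forward overpriced → cash-and-carry (buy spot, short the forward).
At maturity, profit = |F_mkt − F*| = |714.81 − 687.6968| = £27.11 per share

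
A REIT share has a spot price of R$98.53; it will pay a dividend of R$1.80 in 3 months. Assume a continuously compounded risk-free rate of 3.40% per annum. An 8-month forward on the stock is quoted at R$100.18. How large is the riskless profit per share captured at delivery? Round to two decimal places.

PV(dividends) I = 1.80·e^(−0.0340·3/12) = 1.7848
Fair forward F* = (S − I)·e^(rT) = (98.53 − 1.7848)·e^0.022667 = 96.7452 × 1.022926 = 98.9632
Market R$100.18 > fair 98.9632: forward overpriced → cash-and-carry (borrow at r, buy the stock and collect the dividends, short the forward).
Profit at T = |F_mkt − F*| = |100.18 − 98.9632| = R$1.22 per share

R$1.22 per share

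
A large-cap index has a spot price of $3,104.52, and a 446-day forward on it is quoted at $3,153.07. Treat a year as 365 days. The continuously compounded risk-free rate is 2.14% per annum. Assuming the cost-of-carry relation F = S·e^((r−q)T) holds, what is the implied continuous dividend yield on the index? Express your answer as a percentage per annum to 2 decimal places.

0.87%

From F = S·e^((r−q)T): (r − q) = ln(F/S)/T
ln(3153.07/3104.52) = ln(1.015638) = 0.015517
(r − q) = 0.015517 / (446/365) = 0.012699
q = r − ln(F/S)/T = 0.0214 − 0.012699 = 0.008701
q = 0.87%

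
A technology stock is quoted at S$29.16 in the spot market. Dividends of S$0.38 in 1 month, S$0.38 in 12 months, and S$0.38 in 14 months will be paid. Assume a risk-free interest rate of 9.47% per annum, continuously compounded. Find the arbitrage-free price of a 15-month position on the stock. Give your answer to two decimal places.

S$31.63

PV(dividends) I = 0.38·e^(−0.0947·1/12) + 0.38·e^(−0.0947·12/12) + 0.38·e^(−0.0947·14/12)
I = 0.3770 + 0.3457 + 0.3403 = 1.0630
F = (S − I)·e^(rT) = (29.16 − 1.0630) · e^(0.0947·15/12)
= 28.0970 · e^0.118375 = 28.0970 × 1.125666 = S$31.63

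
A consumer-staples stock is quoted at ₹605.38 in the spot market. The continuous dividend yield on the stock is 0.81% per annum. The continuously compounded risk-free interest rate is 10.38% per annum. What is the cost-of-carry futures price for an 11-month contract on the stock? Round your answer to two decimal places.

₹660.89

F = S·e^((r − q)T) = 605.38 · e^((0.1038 − 0.0081) × 11/12)
= 605.38 · e^0.087725 = 605.38 × 1.091688
F = ₹660.89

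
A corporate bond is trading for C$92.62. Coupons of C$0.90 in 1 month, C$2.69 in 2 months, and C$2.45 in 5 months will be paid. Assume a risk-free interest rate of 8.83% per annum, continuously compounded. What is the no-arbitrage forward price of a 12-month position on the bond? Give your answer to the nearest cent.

C$94.72

PV(coupons) I = 0.90·e^(−0.0883·1/12) + 2.69·e^(−0.0883·2/12) + 2.45·e^(−0.0883·5/12)
I = 0.8934 + 2.6507 + 2.3615 = 5.9056
F = (S − I)·e^(rT) = (92.62 − 5.9056) · e^(0.0883·12/12)
= 86.7144 · e^0.088300 = 86.7144 × 1.092316 = C$94.72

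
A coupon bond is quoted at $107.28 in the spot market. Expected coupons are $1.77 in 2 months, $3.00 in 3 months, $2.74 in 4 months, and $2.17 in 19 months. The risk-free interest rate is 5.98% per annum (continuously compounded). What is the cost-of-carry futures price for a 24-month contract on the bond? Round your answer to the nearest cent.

PV(coupons) I = 1.77·e^(−0.0598·2/12) + 3.00·e^(−0.0598·3/12) + 2.74·e^(−0.0598·4/12) + 2.17·e^(−0.0598·19/12)
I = 1.7524 + 2.9555 + 2.6859 + 1.9740 = 9.3678
F = (S − I)·e^(rT) = (107.28 − 9.3678) · e^(0.0598·24/12)
= 97.9122 · e^0.119600 = 97.9122 × 1.127046 = $110.35

$110.35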